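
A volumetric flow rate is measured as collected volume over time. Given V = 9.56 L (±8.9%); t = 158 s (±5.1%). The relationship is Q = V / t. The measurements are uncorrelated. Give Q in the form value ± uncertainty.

Relative error in a monomial: (δQ/Q)² = Σ (nᵢ · δxᵢ/xᵢ)².
  (1·δV/V)² = (1×0.0890)² = 0.00792;  (-1·δt/t)² = (-1×0.0510)² = 0.00260
δQ/Q = √(0.0105) = 0.103
Q = 0.0605 L/s, so δQ = 0.103 × 0.0605 = 0.00621 L/s.

0.0605 ± 0.00621 L/s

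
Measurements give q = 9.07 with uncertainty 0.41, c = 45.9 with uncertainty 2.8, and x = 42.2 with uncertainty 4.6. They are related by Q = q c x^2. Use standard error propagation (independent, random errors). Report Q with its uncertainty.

(7.41 ± 1.71) × 10^5

Each factor contributes (exponent × relative error)² to (δQ/Q)²:
  (1·δq/q)² = (1×0.0452)² = 0.00204;  (1·δc/c)² = (1×0.0610)² = 0.00372;  (2·δx/x)² = (2×0.109)² = 0.0475
δQ/Q = √(0.0533) = 0.231
Q = 7.41e+05, so δQ = 0.231 × 7.41e+05 = 1.71e+05.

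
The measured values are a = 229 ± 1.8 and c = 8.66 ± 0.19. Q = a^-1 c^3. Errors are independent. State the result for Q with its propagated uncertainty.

2.84 ± 0.188

For a monomial Q ∝ a^-1, c^3, fractional errors add in quadrature:
  (-1·δa/a)² = (-1×0.00786)² = 6.18e-05;  (3·δc/c)² = (3×0.0219)² = 0.00433
δQ/Q = √(0.00439) = 0.0663
Q = 2.84, so δQ = 0.0663 × 2.84 = 0.188.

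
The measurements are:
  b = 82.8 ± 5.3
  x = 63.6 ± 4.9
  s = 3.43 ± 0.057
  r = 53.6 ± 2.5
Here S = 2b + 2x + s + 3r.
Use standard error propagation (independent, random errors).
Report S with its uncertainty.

Absolute uncertainties add in quadrature for a linear combination:
  (2·δb)² = 112;  (2·δx)² = 96.0;  (δs)² = 0.00325;  (3·δr)² = 56.2
δS = √(265) = 16.3
S = 457.

457 ± 16.3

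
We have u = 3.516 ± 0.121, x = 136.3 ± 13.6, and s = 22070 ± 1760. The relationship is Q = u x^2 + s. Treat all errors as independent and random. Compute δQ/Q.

0.153

Let p = u·x^2 = 65320. δp/p = √((1·δu/u)² + (2·δx/x)²) = √(0.00118 + 0.0398) = 0.203, so δp = 13200.
Q = p + s: δQ = √(δp² + δs²) = √(1.75e+08 + 3.1e+06) = 13300
Q = 87390, so δQ/Q = 13300/87390 = 0.153.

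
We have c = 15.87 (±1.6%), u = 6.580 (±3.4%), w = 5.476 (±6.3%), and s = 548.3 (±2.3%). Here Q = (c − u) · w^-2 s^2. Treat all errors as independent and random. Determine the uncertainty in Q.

Let h = c − u = 9.290. δh = √(δc² + δu²) = √(0.0645 + 0.0501) = 0.338, so δh/h = 0.0364.
Q is then a monomial in h, w, s:
δQ/Q = √((δh/h)² + (-2·δw/w)² + (2·δs/s)²) = √(0.00133 + 0.0159 + 0.00212) = 0.139
Q = 93140, so δQ = 0.139 × 93140 = 12900.

12900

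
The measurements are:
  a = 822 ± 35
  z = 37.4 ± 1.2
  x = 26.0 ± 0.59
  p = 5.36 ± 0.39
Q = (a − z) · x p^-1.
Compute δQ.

Let u = a − z = 785. δu = √(δa² + δz²) = √(1220 + 1.44) = 35.0, so δu/u = 0.0446.
Q is then a monomial in u, x, p:
δQ/Q = √((δu/u)² + (1·δx/x)² + (-1·δp/p)²) = √(0.00199 + 0.000515 + 0.00529) = 0.0883
Q = 3810, so δQ = 0.0883 × 3810 = 336.

336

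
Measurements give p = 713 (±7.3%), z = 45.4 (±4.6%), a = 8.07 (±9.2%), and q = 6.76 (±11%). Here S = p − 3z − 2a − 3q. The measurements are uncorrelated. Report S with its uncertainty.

For a sum/difference, combine absolute errors in quadrature:
  (δp)² = 2710;  (3·δz)² = 39.3;  (2·δa)² = 2.20;  (3·δq)² = 4.98
δS = √(2760) = 52.5
S = 540.

540 ± 52.5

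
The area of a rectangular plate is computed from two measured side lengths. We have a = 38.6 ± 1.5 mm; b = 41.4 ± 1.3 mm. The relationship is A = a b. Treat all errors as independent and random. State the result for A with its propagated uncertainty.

1600 ± 79.8 mm^2

For a monomial A ∝ a, b, fractional errors add in quadrature:
  (1·δa/a)² = (1×0.0389)² = 0.00151;  (1·δb/b)² = (1×0.0314)² = 0.000986
δA/A = √(0.00250) = 0.0500
A = 1600 mm^2, so δA = 0.0500 × 1600 = 79.8 mm^2.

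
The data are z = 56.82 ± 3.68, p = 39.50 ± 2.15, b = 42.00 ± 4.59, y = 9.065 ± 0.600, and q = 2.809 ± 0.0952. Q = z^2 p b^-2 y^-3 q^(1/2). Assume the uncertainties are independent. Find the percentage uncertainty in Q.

For a monomial Q ∝ z^2, p, b^-2, y^-3, q^(1/2), fractional errors add in quadrature:
  (2·δz/z)² = (2×0.0648)² = 0.0168;  (1·δp/p)² = (1×0.0544)² = 0.00296;  (-2·δb/b)² = (-2×0.109)² = 0.0478;  (-3·δy/y)² = (-3×0.0662)² = 0.0394;  (½·δq/q)² = (0.5×0.0339)² = 0.000287
δQ/Q = √(0.107) = 0.327

32.7%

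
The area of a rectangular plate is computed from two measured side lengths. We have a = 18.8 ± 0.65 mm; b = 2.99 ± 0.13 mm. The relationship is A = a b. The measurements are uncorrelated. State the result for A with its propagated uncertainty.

For a monomial A ∝ a, b, fractional errors add in quadrature:
  (1·δa/a)² = (1×0.0346)² = 0.00120;  (1·δb/b)² = (1×0.0435)² = 0.00189
δA/A = √(0.00309) = 0.0555
A = 56.2 mm^2, so δA = 0.0555 × 56.2 = 3.12 mm^2.

56.2 ± 3.12 mm^2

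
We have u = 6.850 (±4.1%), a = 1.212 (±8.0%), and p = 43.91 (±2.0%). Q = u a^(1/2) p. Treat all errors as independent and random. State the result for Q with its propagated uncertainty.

331.1 ± 20.1

Relative error in a monomial: (δQ/Q)² = Σ (nᵢ · δxᵢ/xᵢ)².
  (1·δu/u)² = (1×0.0410)² = 0.00168;  (½·δa/a)² = (0.5×0.0800)² = 0.00160;  (1·δp/p)² = (1×0.0200)² = 0.000400
δQ/Q = √(0.00368) = 0.0607
Q = 331.1, so δQ = 0.0607 × 331.1 = 20.1.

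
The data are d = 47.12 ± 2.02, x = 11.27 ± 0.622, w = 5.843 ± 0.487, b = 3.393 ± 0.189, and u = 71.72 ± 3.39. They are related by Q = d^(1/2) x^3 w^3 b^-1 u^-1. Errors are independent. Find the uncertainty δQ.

Since Q is a product/quotient, work with relative uncertainties:
  (½·δd/d)² = (0.5×0.0429)² = 0.000459;  (3·δx/x)² = (3×0.0552)² = 0.0274;  (3·δw/w)² = (3×0.0833)² = 0.0625;  (-1·δb/b)² = (-1×0.0557)² = 0.00310;  (-1·δu/u)² = (-1×0.0473)² = 0.00223
δQ/Q = √(0.0957) = 0.309
Q = 8055, so δQ = 0.309 × 8055 = 2490.

2490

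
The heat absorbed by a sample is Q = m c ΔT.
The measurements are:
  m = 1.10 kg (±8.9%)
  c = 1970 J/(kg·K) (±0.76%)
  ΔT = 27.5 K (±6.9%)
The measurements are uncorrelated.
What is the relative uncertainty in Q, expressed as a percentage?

11.3%

For a monomial Q ∝ m, c, ΔT, fractional errors add in quadrature:
  (1·δm/m)² = (1×0.0890)² = 0.00792;  (1·δc/c)² = (1×0.00760)² = 5.78e-05;  (1·δΔT/ΔT)² = (1×0.0690)² = 0.00476
δQ/Q = √(0.0127) = 0.113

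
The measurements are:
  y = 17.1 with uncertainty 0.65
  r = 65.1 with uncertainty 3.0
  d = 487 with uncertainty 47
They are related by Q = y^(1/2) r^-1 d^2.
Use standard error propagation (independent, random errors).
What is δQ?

Since Q is a product/quotient, work with relative uncertainties:
  (½·δy/y)² = (0.5×0.0380)² = 0.000361;  (-1·δr/r)² = (-1×0.0461)² = 0.00212;  (2·δd/d)² = (2×0.0965)² = 0.0373
δQ/Q = √(0.0397) = 0.199
Q = 15100, so δQ = 0.199 × 15100 = 3000.

3000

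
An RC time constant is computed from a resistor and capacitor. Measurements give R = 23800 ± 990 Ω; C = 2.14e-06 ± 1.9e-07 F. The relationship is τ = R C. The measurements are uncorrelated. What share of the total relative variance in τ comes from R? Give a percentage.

(δτ/τ)² = (1·δR/R)² + (1·δC/C)²
  R term: (1×0.0416)² = 0.00173
  C term: (1×0.0888)² = 0.00788
Total = 0.00961. Share from R = 0.00173/0.00961 = 0.180.

18.0%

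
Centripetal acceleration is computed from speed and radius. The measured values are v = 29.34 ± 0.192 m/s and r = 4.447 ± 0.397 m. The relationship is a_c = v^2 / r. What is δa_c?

Relative error in a monomial: (δa_c/a_c)² = Σ (nᵢ · δxᵢ/xᵢ)².
  (2·δv/v)² = (2×0.00654)² = 0.000171;  (-1·δr/r)² = (-1×0.0893)² = 0.00797
δa_c/a_c = √(0.00814) = 0.0902
a_c = 193.6 m/s^2, so δa_c = 0.0902 × 193.6 = 17.5 m/s^2.

17.5 m/s^2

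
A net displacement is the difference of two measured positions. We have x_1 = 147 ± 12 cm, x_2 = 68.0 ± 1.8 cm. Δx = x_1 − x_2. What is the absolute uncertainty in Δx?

12.1 cm

For a sum/difference, combine absolute errors in quadrature:
  (δx_1)² = 144;  (δx_2)² = 3.24
δΔx = √(147) = 12.1 cm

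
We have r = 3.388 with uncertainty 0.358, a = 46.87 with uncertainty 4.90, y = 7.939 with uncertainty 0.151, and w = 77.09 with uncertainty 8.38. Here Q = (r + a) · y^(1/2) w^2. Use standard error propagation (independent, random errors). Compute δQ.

2.01e+05

Let u = r + a = 50.26. δu = √(δr² + δa²) = √(0.128 + 24.0) = 4.91, so δu/u = 0.0978.
Q is then a monomial in u, y, w:
δQ/Q = √((δu/u)² + (½·δy/y)² + (2·δw/w)²) = √(0.00956 + 9.04e-05 + 0.0473) = 0.239
Q = 841600, so δQ = 0.239 × 841600 = 2.01e+05.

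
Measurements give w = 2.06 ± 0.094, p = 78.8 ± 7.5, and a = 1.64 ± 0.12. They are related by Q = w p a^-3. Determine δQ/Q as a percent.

24.4%

Since Q is a product/quotient, work with relative uncertainties:
  (1·δw/w)² = (1×0.0456)² = 0.00208;  (1·δp/p)² = (1×0.0952)² = 0.00906;  (-3·δa/a)² = (-3×0.0732)² = 0.0482
δQ/Q = √(0.0593) = 0.244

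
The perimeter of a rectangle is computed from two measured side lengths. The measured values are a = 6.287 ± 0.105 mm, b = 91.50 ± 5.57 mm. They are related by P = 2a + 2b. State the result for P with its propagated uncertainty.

195.6 ± 11.1 mm

Sums and differences: (δP)² = Σ (cᵢ δxᵢ)².
  (2·δa)² = 0.0441;  (2·δb)² = 124
δP = √(124) = 11.1 mm
P = 195.6 mm.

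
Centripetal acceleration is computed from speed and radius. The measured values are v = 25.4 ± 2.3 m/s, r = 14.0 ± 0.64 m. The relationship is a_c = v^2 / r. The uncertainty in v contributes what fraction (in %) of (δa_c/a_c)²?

(δa_c/a_c)² = (2·δv/v)² + (-1·δr/r)²
  v term: (2×0.0906)² = 0.0328
  r term: (-1×0.0457)² = 0.00209
Total = 0.0349. Share from v = 0.0328/0.0349 = 0.940.

94.0%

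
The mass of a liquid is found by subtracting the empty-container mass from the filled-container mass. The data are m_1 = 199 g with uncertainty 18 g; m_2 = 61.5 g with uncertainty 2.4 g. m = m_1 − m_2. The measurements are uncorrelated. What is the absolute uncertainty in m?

18.2 g

m is a linear combination, so absolute uncertainties add in quadrature:
  (δm_1)² = 324;  (δm_2)² = 5.76
δm = √(330) = 18.2 g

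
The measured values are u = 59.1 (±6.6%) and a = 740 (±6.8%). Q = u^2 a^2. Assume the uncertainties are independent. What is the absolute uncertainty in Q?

3.62e+08

Each factor contributes (exponent × relative error)² to (δQ/Q)²:
  (2·δu/u)² = (2×0.0660)² = 0.0174;  (2·δa/a)² = (2×0.0680)² = 0.0185
δQ/Q = √(0.0359) = 0.190
Q = 1.91e+09, so δQ = 0.190 × 1.91e+09 = 3.62e+08.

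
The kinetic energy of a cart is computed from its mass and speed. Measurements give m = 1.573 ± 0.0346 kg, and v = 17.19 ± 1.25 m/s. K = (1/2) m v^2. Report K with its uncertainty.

232.4 ± 34.2 J

Relative error in a monomial: (δK/K)² = Σ (nᵢ · δxᵢ/xᵢ)².
  (1·δm/m)² = (1×0.0220)² = 0.000484;  (2·δv/v)² = (2×0.0727)² = 0.0212
δK/K = √(0.0216) = 0.147
K = 232.4 J, so δK = 0.147 × 232.4 = 34.2 J.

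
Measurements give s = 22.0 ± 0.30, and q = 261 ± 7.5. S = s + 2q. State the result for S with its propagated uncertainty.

Absolute uncertainties add in quadrature for a linear combination:
  (δs)² = 0.0900;  (2·δq)² = 225
δS = √(225) = 15.0
S = 544.

544 ± 15.0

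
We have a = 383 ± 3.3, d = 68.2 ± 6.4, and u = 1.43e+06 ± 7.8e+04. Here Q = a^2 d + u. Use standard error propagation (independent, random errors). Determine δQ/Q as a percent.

Let p = a^2·d = 1e+07. δp/p = √((2·δa/a)² + (1·δd/d)²) = √(0.000297 + 0.00881) = 0.0954, so δp = 9.55e+05.
Q = p + u: δQ = √(δp² + δu²) = √(9.11e+11 + 6.08e+09) = 9.58e+05
Q = 1.14e+07, so δQ/Q = 9.58e+05/1.14e+07 = 0.0838.

8.38%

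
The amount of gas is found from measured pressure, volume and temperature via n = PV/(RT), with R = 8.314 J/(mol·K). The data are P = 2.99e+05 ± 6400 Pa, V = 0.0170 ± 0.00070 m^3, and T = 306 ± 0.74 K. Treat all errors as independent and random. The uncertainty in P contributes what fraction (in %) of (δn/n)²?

(δn/n)² = (1·δP/P)² + (1·δV/V)² + (-1·δT/T)²
  P term: (1×0.0214)² = 0.000458
  V term: (1×0.0412)² = 0.00170
  T term: (-1×0.00242)² = 5.85e-06
Total = 0.00216. Share from P = 0.000458/0.00216 = 0.212.

21.2%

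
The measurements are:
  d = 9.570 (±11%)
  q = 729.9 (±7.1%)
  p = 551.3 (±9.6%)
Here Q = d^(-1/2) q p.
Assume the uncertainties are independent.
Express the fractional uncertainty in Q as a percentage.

13.1%

Relative error in a monomial: (δQ/Q)² = Σ (nᵢ · δxᵢ/xᵢ)².
  (−½·δd/d)² = (-0.5×0.110)² = 0.00302;  (1·δq/q)² = (1×0.0710)² = 0.00504;  (1·δp/p)² = (1×0.0960)² = 0.00922
δQ/Q = √(0.0173) = 0.131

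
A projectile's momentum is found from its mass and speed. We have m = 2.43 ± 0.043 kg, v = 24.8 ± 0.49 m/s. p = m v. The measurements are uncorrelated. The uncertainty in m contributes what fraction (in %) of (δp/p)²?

(δp/p)² = (1·δm/m)² + (1·δv/v)²
  m term: (1×0.0177)² = 0.000313
  v term: (1×0.0198)² = 0.000390
Total = 0.000704. Share from m = 0.000313/0.000704 = 0.445.

44.5%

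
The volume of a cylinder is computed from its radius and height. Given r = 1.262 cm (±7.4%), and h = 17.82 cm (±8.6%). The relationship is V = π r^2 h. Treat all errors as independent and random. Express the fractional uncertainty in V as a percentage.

17.1%

Products/powers → add relative errors in quadrature, weighted by exponent:
  (2·δr/r)² = (2×0.0740)² = 0.0219;  (1·δh/h)² = (1×0.0860)² = 0.00740
δV/V = √(0.0293) = 0.171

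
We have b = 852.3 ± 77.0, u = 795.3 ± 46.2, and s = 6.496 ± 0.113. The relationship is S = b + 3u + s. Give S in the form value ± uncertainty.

3245 ± 159

Absolute uncertainties add in quadrature for a linear combination:
  (δb)² = 5930;  (3·δu)² = 19200;  (δs)² = 0.0128
δS = √(25100) = 159
S = 3245.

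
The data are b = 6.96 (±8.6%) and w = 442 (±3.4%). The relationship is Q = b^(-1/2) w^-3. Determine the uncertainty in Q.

4.86e-10

For a monomial Q ∝ b^(-1/2), w^-3, fractional errors add in quadrature:
  (−½·δb/b)² = (-0.5×0.0860)² = 0.00185;  (-3·δw/w)² = (-3×0.0340)² = 0.0104
δQ/Q = √(0.0123) = 0.111
Q = 4.39e-09, so δQ = 0.111 × 4.39e-09 = 4.86e-10.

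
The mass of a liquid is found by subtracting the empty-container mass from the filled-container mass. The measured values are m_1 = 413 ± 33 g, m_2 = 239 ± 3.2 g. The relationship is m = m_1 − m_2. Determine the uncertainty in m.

33.2 g

m is a linear combination, so absolute uncertainties add in quadrature:
  (δm_1)² = 1090;  (δm_2)² = 10.2
δm = √(1100) = 33.2 g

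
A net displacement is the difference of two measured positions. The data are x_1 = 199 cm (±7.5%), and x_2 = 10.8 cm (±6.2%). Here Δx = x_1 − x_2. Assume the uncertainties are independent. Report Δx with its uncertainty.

188 ± 14.9 cm

Absolute uncertainties add in quadrature for a linear combination:
  (δx_1)² = 223;  (δx_2)² = 0.448
δΔx = √(223) = 14.9 cm
Δx = 188 cm.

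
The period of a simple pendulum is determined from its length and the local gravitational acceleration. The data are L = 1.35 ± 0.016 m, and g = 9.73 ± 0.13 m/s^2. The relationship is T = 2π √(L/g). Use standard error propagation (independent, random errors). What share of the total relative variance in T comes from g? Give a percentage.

56.0%

(δT/T)² = (½·δL/L)² + (−½·δg/g)²
  L term: (0.5×0.0119)² = 3.51e-05
  g term: (-0.5×0.0134)² = 4.46e-05
Total = 7.97e-05. Share from g = 4.46e-05/7.97e-05 = 0.560.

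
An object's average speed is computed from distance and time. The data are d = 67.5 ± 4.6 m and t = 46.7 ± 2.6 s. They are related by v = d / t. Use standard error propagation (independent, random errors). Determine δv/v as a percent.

For a monomial v ∝ d, t^-1, fractional errors add in quadrature:
  (1·δd/d)² = (1×0.0681)² = 0.00464;  (-1·δt/t)² = (-1×0.0557)² = 0.00310
δv/v = √(0.00774) = 0.0880

8.80%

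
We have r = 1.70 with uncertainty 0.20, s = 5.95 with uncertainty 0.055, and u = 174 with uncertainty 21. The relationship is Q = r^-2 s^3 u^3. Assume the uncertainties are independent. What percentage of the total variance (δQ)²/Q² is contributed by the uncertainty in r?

29.6%

(δQ/Q)² = (-2·δr/r)² + (3·δs/s)² + (3·δu/u)²
  r term: (-2×0.118)² = 0.0554
  s term: (3×0.00924)² = 0.000769
  u term: (3×0.121)² = 0.131
Total = 0.187. Share from r = 0.0554/0.187 = 0.296.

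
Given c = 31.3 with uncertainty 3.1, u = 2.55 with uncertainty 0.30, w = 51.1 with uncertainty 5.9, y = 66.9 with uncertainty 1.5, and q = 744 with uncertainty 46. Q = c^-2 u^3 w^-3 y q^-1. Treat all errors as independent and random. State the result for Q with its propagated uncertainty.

Since Q is a product/quotient, work with relative uncertainties:
  (-2·δc/c)² = (-2×0.0990)² = 0.0392;  (3·δu/u)² = (3×0.118)² = 0.125;  (-3·δw/w)² = (-3×0.115)² = 0.120;  (1·δy/y)² = (1×0.0224)² = 0.000503;  (-1·δq/q)² = (-1×0.0618)² = 0.00382
δQ/Q = √(0.288) = 0.537
Q = 1.14e-08, so δQ = 0.537 × 1.14e-08 = 6.12e-09.

(1.14 ± 0.612) × 10^-8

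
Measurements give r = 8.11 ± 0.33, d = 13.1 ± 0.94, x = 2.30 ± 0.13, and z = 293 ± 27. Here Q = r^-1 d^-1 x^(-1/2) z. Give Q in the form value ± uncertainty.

Each factor contributes (exponent × relative error)² to (δQ/Q)²:
  (-1·δr/r)² = (-1×0.0407)² = 0.00166;  (-1·δd/d)² = (-1×0.0718)² = 0.00515;  (−½·δx/x)² = (-0.5×0.0565)² = 0.000799;  (1·δz/z)² = (1×0.0922)² = 0.00849
δQ/Q = √(0.0161) = 0.127
Q = 1.82, so δQ = 0.127 × 1.82 = 0.231.

1.82 ± 0.231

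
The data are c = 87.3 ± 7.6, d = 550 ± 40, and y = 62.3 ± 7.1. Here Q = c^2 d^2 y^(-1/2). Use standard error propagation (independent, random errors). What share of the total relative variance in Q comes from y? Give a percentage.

(δQ/Q)² = (2·δc/c)² + (2·δd/d)² + (−½·δy/y)²
  c term: (2×0.0871)² = 0.0303
  d term: (2×0.0727)² = 0.0212
  y term: (-0.5×0.114)² = 0.00325
Total = 0.0547. Share from y = 0.00325/0.0547 = 0.0593.

5.93%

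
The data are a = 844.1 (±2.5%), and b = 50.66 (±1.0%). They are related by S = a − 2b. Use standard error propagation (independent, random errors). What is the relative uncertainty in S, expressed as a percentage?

2.84%

Each term contributes (cᵢ δxᵢ)² to (δS)²:
  (δa)² = 445;  (2·δb)² = 1.03
δS = √(446) = 21.1
S = 742.8, so δS/S = 21.1/742.8 = 0.0284.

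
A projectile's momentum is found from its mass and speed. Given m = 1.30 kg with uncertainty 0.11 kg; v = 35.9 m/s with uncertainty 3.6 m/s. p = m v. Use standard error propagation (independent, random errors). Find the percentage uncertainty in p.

13.1%

Relative error in a monomial: (δp/p)² = Σ (nᵢ · δxᵢ/xᵢ)².
  (1·δm/m)² = (1×0.0846)² = 0.00716;  (1·δv/v)² = (1×0.100)² = 0.0101
δp/p = √(0.0172) = 0.131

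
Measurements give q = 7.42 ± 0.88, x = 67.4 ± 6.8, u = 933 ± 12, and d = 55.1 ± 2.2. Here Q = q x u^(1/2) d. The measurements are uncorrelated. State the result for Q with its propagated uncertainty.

(8.42 ± 1.35) × 10^5

Relative error in a monomial: (δQ/Q)² = Σ (nᵢ · δxᵢ/xᵢ)².
  (1·δq/q)² = (1×0.119)² = 0.0141;  (1·δx/x)² = (1×0.101)² = 0.0102;  (½·δu/u)² = (0.5×0.0129)² = 4.14e-05;  (1·δd/d)² = (1×0.0399)² = 0.00159
δQ/Q = √(0.0259) = 0.161
Q = 8.42e+05, so δQ = 0.161 × 8.42e+05 = 1.35e+05.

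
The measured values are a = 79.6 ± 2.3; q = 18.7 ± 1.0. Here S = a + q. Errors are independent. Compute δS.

Each term contributes (cᵢ δxᵢ)² to (δS)²:
  (δa)² = 5.29;  (δq)² = 1.00
δS = √(6.29) = 2.51

2.51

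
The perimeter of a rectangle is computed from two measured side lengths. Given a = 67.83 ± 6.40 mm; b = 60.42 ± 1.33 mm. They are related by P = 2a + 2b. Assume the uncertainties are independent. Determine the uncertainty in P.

13.1 mm

Absolute uncertainties add in quadrature for a linear combination:
  (2·δa)² = 164;  (2·δb)² = 7.08
δP = √(171) = 13.1 mm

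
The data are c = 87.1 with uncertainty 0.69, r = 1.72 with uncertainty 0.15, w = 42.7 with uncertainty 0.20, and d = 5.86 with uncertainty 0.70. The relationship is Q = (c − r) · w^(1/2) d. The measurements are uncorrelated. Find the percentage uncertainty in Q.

Let u = c − r = 85.4. δu = √(δc² + δr²) = √(0.476 + 0.0225) = 0.706, so δu/u = 0.00827.
Q is then a monomial in u, w, d:
δQ/Q = √((δu/u)² + (½·δw/w)² + (1·δd/d)²) = √(6.84e-05 + 5.48e-06 + 0.0143) = 0.120

12.0%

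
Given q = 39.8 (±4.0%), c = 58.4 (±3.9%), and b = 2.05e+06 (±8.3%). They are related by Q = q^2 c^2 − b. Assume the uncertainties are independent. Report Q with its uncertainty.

(3.35 ± 0.627) × 10^6

Let p = q^2·c^2 = 5.4e+06. δp/p = √((2·δq/q)² + (2·δc/c)²) = √(0.00640 + 0.00608) = 0.112, so δp = 6.04e+05.
Q = p − b: δQ = √(δp² + δb²) = √(3.64e+11 + 2.9e+10) = 6.27e+05
Q = 3.35e+06.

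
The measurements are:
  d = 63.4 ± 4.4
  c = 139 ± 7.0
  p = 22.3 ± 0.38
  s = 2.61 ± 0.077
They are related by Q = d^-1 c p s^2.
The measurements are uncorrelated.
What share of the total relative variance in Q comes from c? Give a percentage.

(δQ/Q)² = (-1·δd/d)² + (1·δc/c)² + (1·δp/p)² + (2·δs/s)²
  d term: (-1×0.0694)² = 0.00482
  c term: (1×0.0504)² = 0.00254
  p term: (1×0.0170)² = 0.000290
  s term: (2×0.0295)² = 0.00348
Total = 0.0111. Share from c = 0.00254/0.0111 = 0.228.

22.8%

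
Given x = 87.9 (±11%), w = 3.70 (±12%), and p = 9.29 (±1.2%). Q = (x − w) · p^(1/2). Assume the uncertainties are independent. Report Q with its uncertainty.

Let u = x − w = 84.2. δu = √(δx² + δw²) = √(93.5 + 0.197) = 9.68, so δu/u = 0.115.
Q is then a monomial in u, p:
δQ/Q = √((δu/u)² + (½·δp/p)²) = √(0.0132 + 3.6e-05) = 0.115
Q = 257, so δQ = 0.115 × 257 = 29.5.

257 ± 29.5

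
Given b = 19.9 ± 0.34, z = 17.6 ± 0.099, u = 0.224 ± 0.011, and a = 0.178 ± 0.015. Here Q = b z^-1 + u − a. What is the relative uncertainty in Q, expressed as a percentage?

Let p = b·z^-1 = 1.13. δp/p = √((1·δb/b)² + (-1·δz/z)²) = √(0.000292 + 3.16e-05) = 0.0180, so δp = 0.0203.
Q = p + u − a: δQ = √(δp² + δu² + δa²) = √(0.000414 + 0.000121 + 0.000225) = 0.0276
Q = 1.18, so δQ/Q = 0.0276/1.18 = 0.0234.

2.34%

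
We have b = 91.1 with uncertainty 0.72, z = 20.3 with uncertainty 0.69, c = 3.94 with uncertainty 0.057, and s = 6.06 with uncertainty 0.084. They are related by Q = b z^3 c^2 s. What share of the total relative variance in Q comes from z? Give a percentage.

(δQ/Q)² = (1·δb/b)² + (3·δz/z)² + (2·δc/c)² + (1·δs/s)²
  b term: (1×0.00790)² = 6.25e-05
  z term: (3×0.0340)² = 0.0104
  c term: (2×0.0145)² = 0.000837
  s term: (1×0.0139)² = 0.000192
Total = 0.0115. Share from z = 0.0104/0.0115 = 0.905.

90.5%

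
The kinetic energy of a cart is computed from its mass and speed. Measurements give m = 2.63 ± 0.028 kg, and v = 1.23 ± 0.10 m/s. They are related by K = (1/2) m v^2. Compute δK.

0.324 J

Relative error in a monomial: (δK/K)² = Σ (nᵢ · δxᵢ/xᵢ)².
  (1·δm/m)² = (1×0.0106)² = 0.000113;  (2·δv/v)² = (2×0.0813)² = 0.0264
δK/K = √(0.0266) = 0.163
K = 1.99 J, so δK = 0.163 × 1.99 = 0.324 J.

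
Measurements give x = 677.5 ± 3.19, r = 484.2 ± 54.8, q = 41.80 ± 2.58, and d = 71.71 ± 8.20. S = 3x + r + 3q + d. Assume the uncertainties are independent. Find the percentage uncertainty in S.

2.09%

S is a linear combination, so absolute uncertainties add in quadrature:
  (3·δx)² = 91.6;  (δr)² = 3000;  (3·δq)² = 59.9;  (δd)² = 67.2
δS = √(3220) = 56.8
S = 2714, so δS/S = 56.8/2714 = 0.0209.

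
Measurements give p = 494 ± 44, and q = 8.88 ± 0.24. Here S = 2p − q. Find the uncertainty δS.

88.0

Each term contributes (cᵢ δxᵢ)² to (δS)²:
  (2·δp)² = 7740;  (δq)² = 0.0576
δS = √(7740) = 88.0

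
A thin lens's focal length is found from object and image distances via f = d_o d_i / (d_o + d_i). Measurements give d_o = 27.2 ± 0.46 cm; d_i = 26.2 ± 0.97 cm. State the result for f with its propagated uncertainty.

13.3 ± 0.275 cm

∂f/∂d_o = (d_i/(d_o+d_i))² = 0.241;  ∂f/∂d_i = (d_o/(d_o+d_i))² = 0.259
δf = √((∂f/∂d_o · δd_o)² + (∂f/∂d_i · δd_i)²) = √(0.0123 + 0.0633) = 0.275 cm
f = 13.3 cm.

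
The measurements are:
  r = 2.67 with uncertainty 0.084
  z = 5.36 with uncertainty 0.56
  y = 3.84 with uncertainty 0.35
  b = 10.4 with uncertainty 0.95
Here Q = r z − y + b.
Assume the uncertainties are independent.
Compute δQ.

Let p = r·z = 14.3. δp/p = √((1·δr/r)² + (1·δz/z)²) = √(0.000990 + 0.0109) = 0.109, so δp = 1.56.
Q = p − y + b: δQ = √(δp² + δy² + δb²) = √(2.44 + 0.122 + 0.902) = 1.86

1.86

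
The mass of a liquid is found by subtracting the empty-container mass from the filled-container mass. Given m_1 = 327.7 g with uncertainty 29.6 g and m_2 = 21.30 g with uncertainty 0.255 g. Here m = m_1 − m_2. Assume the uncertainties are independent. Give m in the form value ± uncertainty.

Sums and differences: (δm)² = Σ (cᵢ δxᵢ)².
  (δm_1)² = 876;  (δm_2)² = 0.0650
δm = √(876) = 29.6 g
m = 306.4 g.

306.4 ± 29.6 g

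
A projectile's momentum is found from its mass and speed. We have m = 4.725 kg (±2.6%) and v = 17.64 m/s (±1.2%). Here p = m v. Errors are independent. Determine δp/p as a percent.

2.86%

Products/powers → add relative errors in quadrature, weighted by exponent:
  (1·δm/m)² = (1×0.0260)² = 0.000676;  (1·δv/v)² = (1×0.0120)² = 0.000144
δp/p = √(0.000820) = 0.0286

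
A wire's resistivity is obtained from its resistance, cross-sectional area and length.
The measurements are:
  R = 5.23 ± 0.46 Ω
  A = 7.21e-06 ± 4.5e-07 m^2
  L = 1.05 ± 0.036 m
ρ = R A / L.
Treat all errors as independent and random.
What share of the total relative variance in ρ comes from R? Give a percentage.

60.4%

(δρ/ρ)² = (1·δR/R)² + (1·δA/A)² + (-1·δL/L)²
  R term: (1×0.0880)² = 0.00774
  A term: (1×0.0624)² = 0.00390
  L term: (-1×0.0343)² = 0.00118
Total = 0.0128. Share from R = 0.00774/0.0128 = 0.604.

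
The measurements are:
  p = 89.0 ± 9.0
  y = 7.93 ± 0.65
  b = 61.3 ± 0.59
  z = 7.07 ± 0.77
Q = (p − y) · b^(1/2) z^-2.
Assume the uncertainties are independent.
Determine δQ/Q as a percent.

24.5%

Let u = p − y = 81.1. δu = √(δp² + δy²) = √(81.0 + 0.423) = 9.02, so δu/u = 0.111.
Q is then a monomial in u, b, z:
δQ/Q = √((δu/u)² + (½·δb/b)² + (-2·δz/z)²) = √(0.0124 + 2.32e-05 + 0.0474) = 0.245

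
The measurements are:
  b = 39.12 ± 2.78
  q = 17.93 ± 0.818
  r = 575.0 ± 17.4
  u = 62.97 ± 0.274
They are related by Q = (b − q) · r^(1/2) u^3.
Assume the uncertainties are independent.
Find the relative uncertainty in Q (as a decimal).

0.138

Let w = b − q = 21.19. δw = √(δb² + δq²) = √(7.73 + 0.669) = 2.90, so δw/w = 0.137.
Q is then a monomial in w, r, u:
δQ/Q = √((δw/w)² + (½·δr/r)² + (3·δu/u)²) = √(0.0187 + 0.000229 + 0.000170) = 0.138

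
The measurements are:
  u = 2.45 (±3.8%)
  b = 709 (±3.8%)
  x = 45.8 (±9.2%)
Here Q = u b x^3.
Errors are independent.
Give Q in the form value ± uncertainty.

For a monomial Q ∝ u, b, x^3, fractional errors add in quadrature:
  (1·δu/u)² = (1×0.0380)² = 0.00144;  (1·δb/b)² = (1×0.0380)² = 0.00144;  (3·δx/x)² = (3×0.0920)² = 0.0762
δQ/Q = √(0.0791) = 0.281
Q = 1.67e+08, so δQ = 0.281 × 1.67e+08 = 4.69e+07.

(1.67 ± 0.469) × 10^8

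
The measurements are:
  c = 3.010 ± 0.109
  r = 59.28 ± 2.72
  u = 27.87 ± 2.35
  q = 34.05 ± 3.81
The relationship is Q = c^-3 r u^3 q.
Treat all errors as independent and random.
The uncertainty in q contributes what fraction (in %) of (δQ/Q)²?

(δQ/Q)² = (-3·δc/c)² + (1·δr/r)² + (3·δu/u)² + (1·δq/q)²
  c term: (-3×0.0362)² = 0.0118
  r term: (1×0.0459)² = 0.00211
  u term: (3×0.0843)² = 0.0640
  q term: (1×0.112)² = 0.0125
Total = 0.0904. Share from q = 0.0125/0.0904 = 0.138.

13.8%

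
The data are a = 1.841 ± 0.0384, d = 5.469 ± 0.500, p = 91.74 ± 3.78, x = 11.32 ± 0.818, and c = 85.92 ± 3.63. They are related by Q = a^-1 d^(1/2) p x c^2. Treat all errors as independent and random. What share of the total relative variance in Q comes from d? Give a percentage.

12.6%

(δQ/Q)² = (-1·δa/a)² + (½·δd/d)² + (1·δp/p)² + (1·δx/x)² + (2·δc/c)²
  a term: (-1×0.0209)² = 0.000435
  d term: (0.5×0.0914)² = 0.00209
  p term: (1×0.0412)² = 0.00170
  x term: (1×0.0723)² = 0.00522
  c term: (2×0.0422)² = 0.00714
Total = 0.0166. Share from d = 0.00209/0.0166 = 0.126.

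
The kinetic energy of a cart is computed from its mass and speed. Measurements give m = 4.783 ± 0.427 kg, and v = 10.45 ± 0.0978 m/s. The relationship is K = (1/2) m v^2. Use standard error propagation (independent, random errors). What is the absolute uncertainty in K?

For a monomial K ∝ m, v^2, fractional errors add in quadrature:
  (1·δm/m)² = (1×0.0893)² = 0.00797;  (2·δv/v)² = (2×0.00936)² = 0.000350
δK/K = √(0.00832) = 0.0912
K = 261.2 J, so δK = 0.0912 × 261.2 = 23.8 J.

23.8 J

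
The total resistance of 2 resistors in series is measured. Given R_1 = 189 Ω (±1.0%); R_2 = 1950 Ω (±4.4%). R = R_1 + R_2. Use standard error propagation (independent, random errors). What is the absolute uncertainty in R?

85.8 Ω

R is a linear combination, so absolute uncertainties add in quadrature:
  (δR_1)² = 3.57;  (δR_2)² = 7360
δR = √(7370) = 85.8 Ω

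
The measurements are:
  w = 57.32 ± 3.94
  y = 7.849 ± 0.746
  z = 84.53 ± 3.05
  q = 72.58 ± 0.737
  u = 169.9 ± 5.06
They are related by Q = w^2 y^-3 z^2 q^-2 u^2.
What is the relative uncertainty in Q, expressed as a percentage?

Products/powers → add relative errors in quadrature, weighted by exponent:
  (2·δw/w)² = (2×0.0687)² = 0.0189;  (-3·δy/y)² = (-3×0.0950)² = 0.0813;  (2·δz/z)² = (2×0.0361)² = 0.00521;  (-2·δq/q)² = (-2×0.0102)² = 0.000412;  (2·δu/u)² = (2×0.0298)² = 0.00355
δQ/Q = √(0.109) = 0.331

33.1%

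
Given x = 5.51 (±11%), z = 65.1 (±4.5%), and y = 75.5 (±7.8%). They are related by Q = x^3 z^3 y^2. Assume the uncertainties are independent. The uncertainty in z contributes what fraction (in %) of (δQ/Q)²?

(δQ/Q)² = (3·δx/x)² + (3·δz/z)² + (2·δy/y)²
  x term: (3×0.110)² = 0.109
  z term: (3×0.0450)² = 0.0182
  y term: (2×0.0780)² = 0.0243
Total = 0.151. Share from z = 0.0182/0.151 = 0.120.

12.0%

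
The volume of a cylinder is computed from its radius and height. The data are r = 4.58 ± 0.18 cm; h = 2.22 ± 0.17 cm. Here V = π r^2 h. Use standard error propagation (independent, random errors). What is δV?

16.1 cm^3

Products/powers → add relative errors in quadrature, weighted by exponent:
  (2·δr/r)² = (2×0.0393)² = 0.00618;  (1·δh/h)² = (1×0.0766)² = 0.00586
δV/V = √(0.0120) = 0.110
V = 146 cm^3, so δV = 0.110 × 146 = 16.1 cm^3.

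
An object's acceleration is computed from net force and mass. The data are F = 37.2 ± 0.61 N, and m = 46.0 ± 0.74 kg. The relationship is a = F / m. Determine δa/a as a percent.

For a monomial a ∝ F, m^-1, fractional errors add in quadrature:
  (1·δF/F)² = (1×0.0164)² = 0.000269;  (-1·δm/m)² = (-1×0.0161)² = 0.000259
δa/a = √(0.000528) = 0.0230

2.30%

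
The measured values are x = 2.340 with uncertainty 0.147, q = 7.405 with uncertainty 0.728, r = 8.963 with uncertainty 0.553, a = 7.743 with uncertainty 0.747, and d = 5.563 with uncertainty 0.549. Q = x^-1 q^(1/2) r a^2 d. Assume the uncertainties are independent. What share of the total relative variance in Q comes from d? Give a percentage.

(δQ/Q)² = (-1·δx/x)² + (½·δq/q)² + (1·δr/r)² + (2·δa/a)² + (1·δd/d)²
  x term: (-1×0.0628)² = 0.00395
  q term: (0.5×0.0983)² = 0.00242
  r term: (1×0.0617)² = 0.00381
  a term: (2×0.0965)² = 0.0372
  d term: (1×0.0987)² = 0.00974
Total = 0.0571. Share from d = 0.00974/0.0571 = 0.170.

17.0%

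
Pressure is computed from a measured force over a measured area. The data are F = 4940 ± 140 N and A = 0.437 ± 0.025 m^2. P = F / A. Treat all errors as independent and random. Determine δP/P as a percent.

6.38%

Each factor contributes (exponent × relative error)² to (δP/P)²:
  (1·δF/F)² = (1×0.0283)² = 0.000803;  (-1·δA/A)² = (-1×0.0572)² = 0.00327
δP/P = √(0.00408) = 0.0638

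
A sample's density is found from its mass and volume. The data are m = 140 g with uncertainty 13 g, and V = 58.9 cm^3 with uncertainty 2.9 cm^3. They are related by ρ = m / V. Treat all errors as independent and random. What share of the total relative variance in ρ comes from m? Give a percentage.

78.1%

(δρ/ρ)² = (1·δm/m)² + (-1·δV/V)²
  m term: (1×0.0929)² = 0.00862
  V term: (-1×0.0492)² = 0.00242
Total = 0.0110. Share from m = 0.00862/0.0110 = 0.781.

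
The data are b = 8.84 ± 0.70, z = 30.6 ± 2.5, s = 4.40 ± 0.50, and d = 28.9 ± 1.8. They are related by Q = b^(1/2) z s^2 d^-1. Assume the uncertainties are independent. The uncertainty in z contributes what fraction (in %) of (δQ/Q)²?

10.5%

(δQ/Q)² = (½·δb/b)² + (1·δz/z)² + (2·δs/s)² + (-1·δd/d)²
  b term: (0.5×0.0792)² = 0.00157
  z term: (1×0.0817)² = 0.00667
  s term: (2×0.114)² = 0.0517
  d term: (-1×0.0623)² = 0.00388
Total = 0.0638. Share from z = 0.00667/0.0638 = 0.105.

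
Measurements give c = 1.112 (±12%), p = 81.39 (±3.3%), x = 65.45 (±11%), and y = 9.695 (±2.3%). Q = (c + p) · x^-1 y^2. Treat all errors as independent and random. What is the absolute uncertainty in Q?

14.6

Let u = c + p = 82.50. δu = √(δc² + δp²) = √(0.0178 + 7.21) = 2.69, so δu/u = 0.0326.
Q is then a monomial in u, x, y:
δQ/Q = √((δu/u)² + (-1·δx/x)² + (2·δy/y)²) = √(0.00106 + 0.0121 + 0.00212) = 0.124
Q = 118.5, so δQ = 0.124 × 118.5 = 14.6.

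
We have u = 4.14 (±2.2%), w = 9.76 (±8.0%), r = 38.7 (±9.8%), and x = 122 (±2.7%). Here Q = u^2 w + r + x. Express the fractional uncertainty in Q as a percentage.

4.90%

Let p = u^2·w = 167. δp/p = √((2·δu/u)² + (1·δw/w)²) = √(0.00194 + 0.00640) = 0.0913, so δp = 15.3.
Q = p + r + x: δQ = √(δp² + δr² + δx²) = √(233 + 14.4 + 10.9) = 16.1
Q = 328, so δQ/Q = 16.1/328 = 0.0490.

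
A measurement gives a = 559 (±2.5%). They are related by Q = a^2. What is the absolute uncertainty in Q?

15600

Q ∝ a^2, so δQ/Q = |2| · δa/a = 2 × 0.0250 = 0.0500.
Q = 3.12e+05, so δQ = 0.0500 × 3.12e+05 = 15600.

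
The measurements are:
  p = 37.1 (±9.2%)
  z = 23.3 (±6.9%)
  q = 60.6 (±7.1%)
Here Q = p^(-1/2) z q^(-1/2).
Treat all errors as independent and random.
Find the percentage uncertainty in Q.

9.02%

Each factor contributes (exponent × relative error)² to (δQ/Q)²:
  (−½·δp/p)² = (-0.5×0.0920)² = 0.00212;  (1·δz/z)² = (1×0.0690)² = 0.00476;  (−½·δq/q)² = (-0.5×0.0710)² = 0.00126
δQ/Q = √(0.00814) = 0.0902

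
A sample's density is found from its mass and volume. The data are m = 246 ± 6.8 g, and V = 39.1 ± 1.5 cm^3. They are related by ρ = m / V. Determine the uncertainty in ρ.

Since ρ is a product/quotient, work with relative uncertainties:
  (1·δm/m)² = (1×0.0276)² = 0.000764;  (-1·δV/V)² = (-1×0.0384)² = 0.00147
δρ/ρ = √(0.00224) = 0.0473
ρ = 6.29 g/cm^3, so δρ = 0.0473 × 6.29 = 0.297 g/cm^3.

0.297 g/cm^3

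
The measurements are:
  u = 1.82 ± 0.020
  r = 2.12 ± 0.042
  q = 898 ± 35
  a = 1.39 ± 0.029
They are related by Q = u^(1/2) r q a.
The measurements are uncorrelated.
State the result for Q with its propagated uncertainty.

Products/powers → add relative errors in quadrature, weighted by exponent:
  (½·δu/u)² = (0.5×0.0110)² = 3.02e-05;  (1·δr/r)² = (1×0.0198)² = 0.000392;  (1·δq/q)² = (1×0.0390)² = 0.00152;  (1·δa/a)² = (1×0.0209)² = 0.000435
δQ/Q = √(0.00238) = 0.0488
Q = 3570, so δQ = 0.0488 × 3570 = 174.

3570 ± 174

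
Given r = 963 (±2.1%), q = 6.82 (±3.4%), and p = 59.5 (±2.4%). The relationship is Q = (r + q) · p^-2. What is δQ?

Let u = r + q = 970. δu = √(δr² + δq²) = √(409 + 0.0538) = 20.2, so δu/u = 0.0209.
Q is then a monomial in u, p:
δQ/Q = √((δu/u)² + (-2·δp/p)²) = √(0.000435 + 0.00230) = 0.0523
Q = 0.274, so δQ = 0.0523 × 0.274 = 0.0143.

0.0143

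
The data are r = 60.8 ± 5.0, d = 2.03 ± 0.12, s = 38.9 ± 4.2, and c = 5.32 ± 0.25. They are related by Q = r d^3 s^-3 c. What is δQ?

0.0175

Since Q is a product/quotient, work with relative uncertainties:
  (1·δr/r)² = (1×0.0822)² = 0.00676;  (3·δd/d)² = (3×0.0591)² = 0.0314;  (-3·δs/s)² = (-3×0.108)² = 0.105;  (1·δc/c)² = (1×0.0470)² = 0.00221
δQ/Q = √(0.145) = 0.381
Q = 0.0460, so δQ = 0.381 × 0.0460 = 0.0175.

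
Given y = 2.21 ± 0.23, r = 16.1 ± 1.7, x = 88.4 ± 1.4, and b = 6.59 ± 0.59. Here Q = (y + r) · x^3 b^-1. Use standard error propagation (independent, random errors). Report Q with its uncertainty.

(1.92 ± 0.265) × 10^6

Let u = y + r = 18.3. δu = √(δy² + δr²) = √(0.0529 + 2.89) = 1.72, so δu/u = 0.0937.
Q is then a monomial in u, x, b:
δQ/Q = √((δu/u)² + (3·δx/x)² + (-1·δb/b)²) = √(0.00878 + 0.00226 + 0.00802) = 0.138
Q = 1.92e+06, so δQ = 0.138 × 1.92e+06 = 2.65e+05.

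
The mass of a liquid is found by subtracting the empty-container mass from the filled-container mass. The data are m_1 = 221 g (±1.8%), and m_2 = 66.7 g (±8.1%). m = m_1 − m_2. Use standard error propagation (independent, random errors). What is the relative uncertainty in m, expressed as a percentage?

For a sum/difference, combine absolute errors in quadrature:
  (δm_1)² = 15.8;  (δm_2)² = 29.2
δm = √(45.0) = 6.71 g
m = 154 g, so δm/m = 6.71/154 = 0.0435.

4.35%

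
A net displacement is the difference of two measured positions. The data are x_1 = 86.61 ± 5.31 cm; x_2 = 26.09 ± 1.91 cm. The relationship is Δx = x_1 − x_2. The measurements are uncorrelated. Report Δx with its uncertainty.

60.52 ± 5.64 cm

For a sum/difference, combine absolute errors in quadrature:
  (δx_1)² = 28.2;  (δx_2)² = 3.65
δΔx = √(31.8) = 5.64 cm
Δx = 60.52 cm.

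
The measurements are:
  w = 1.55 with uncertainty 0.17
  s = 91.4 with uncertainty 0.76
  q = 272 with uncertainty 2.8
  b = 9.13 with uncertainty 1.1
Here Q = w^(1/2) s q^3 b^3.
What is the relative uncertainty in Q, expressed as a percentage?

36.7%

For a monomial Q ∝ w^(1/2), s, q^3, b^3, fractional errors add in quadrature:
  (½·δw/w)² = (0.5×0.110)² = 0.00301;  (1·δs/s)² = (1×0.00832)² = 6.91e-05;  (3·δq/q)² = (3×0.0103)² = 0.000954;  (3·δb/b)² = (3×0.120)² = 0.131
δQ/Q = √(0.135) = 0.367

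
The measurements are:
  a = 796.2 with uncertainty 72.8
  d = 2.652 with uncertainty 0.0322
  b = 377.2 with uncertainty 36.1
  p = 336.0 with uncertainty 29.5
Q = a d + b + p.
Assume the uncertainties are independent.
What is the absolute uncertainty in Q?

Let w = a·d = 2112. δw/w = √((1·δa/a)² + (1·δd/d)²) = √(0.00836 + 0.000147) = 0.0922, so δw = 195.
Q = w + b + p: δQ = √(δw² + δb² + δp²) = √(37900 + 1300 + 870) = 200

200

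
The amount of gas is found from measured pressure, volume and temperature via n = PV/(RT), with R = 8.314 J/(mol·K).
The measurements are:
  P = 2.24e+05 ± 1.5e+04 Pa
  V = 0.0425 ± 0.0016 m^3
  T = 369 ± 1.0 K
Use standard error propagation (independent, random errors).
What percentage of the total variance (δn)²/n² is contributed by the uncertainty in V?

(δn/n)² = (1·δP/P)² + (1·δV/V)² + (-1·δT/T)²
  P term: (1×0.0670)² = 0.00448
  V term: (1×0.0376)² = 0.00142
  T term: (-1×0.00271)² = 7.34e-06
Total = 0.00591. Share from V = 0.00142/0.00591 = 0.240.

24.0%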